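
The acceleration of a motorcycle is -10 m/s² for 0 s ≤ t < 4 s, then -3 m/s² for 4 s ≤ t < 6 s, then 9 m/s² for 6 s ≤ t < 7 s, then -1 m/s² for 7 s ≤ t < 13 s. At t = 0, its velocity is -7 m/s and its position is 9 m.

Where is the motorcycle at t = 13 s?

On each constant-a segment, Δv = aΔt and Δx = v₀Δt + ½aΔt²; chain segment to segment.
0–4 s: v starts -7 m/s; Δx = -7·4 + ½·-10·4² = -108 m; v ends -47 m/s.
4–6 s: v starts -47 m/s; Δx = -47·2 + ½·-3·2² = -100 m; v ends -53 m/s.
6–7 s: v starts -53 m/s; Δx = -53·1 + ½·9·1² = -48.5 m; v ends -44 m/s.
7–13 s: v starts -44 m/s; Δx = -44·6 + ½·-1·6² = -282 m; v ends -50 m/s.
x(13) = 9 + Σ Δx = -529.5 m.

-529.5 m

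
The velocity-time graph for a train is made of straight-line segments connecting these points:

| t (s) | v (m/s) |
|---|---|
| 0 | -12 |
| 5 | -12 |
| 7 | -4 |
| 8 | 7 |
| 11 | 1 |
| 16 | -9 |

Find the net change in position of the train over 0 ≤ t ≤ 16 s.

Displacement is the signed area under the v-t curve.
0–5 s: -12 × 5 = -60 m
5–7 s: ½(-12 + -4)(2) = -16 m
7–8 s: ½(-4 + 7)(1) = 1.5 m
8–11 s: ½(7 + 1)(3) = 12 m
11–16 s: ½(1 + -9)(5) = -20 m
Net displacement = -82.5 m

-82.5 m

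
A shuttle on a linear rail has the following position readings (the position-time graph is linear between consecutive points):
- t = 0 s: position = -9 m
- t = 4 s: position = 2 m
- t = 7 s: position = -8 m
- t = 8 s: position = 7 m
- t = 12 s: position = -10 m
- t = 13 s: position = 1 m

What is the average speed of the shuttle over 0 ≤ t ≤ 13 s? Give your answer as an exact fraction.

64/13 m/s

Average speed = (total path length)/(elapsed time); on a piecewise-linear x-t graph the path length is Σ|Δx|.
0–4 s: |Δx| = |2 − -9| = 11 m
4–7 s: |Δx| = |-8 − 2| = 10 m
7–8 s: |Δx| = |7 − -8| = 15 m
8–12 s: |Δx| = |-10 − 7| = 17 m
12–13 s: |Δx| = |1 − -10| = 11 m
Total path = 64 m; average speed = 64/13 = 64/13 m/s.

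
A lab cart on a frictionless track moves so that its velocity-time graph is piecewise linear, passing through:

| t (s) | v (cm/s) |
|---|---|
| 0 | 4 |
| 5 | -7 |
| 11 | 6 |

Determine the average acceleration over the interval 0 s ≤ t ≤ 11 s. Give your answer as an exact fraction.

Average acceleration = Δv/Δt = (6 − 4)/(11 − 0) = 2/11 cm/s².

2/11 cm/s²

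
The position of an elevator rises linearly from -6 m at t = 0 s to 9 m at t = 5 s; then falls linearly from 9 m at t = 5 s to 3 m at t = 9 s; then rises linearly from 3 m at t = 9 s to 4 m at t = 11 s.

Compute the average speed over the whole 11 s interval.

2 m/s

Average speed = (total path length)/(elapsed time); on a piecewise-linear x-t graph the path length is Σ|Δx|.
0–5 s: |Δx| = |9 − -6| = 15 m
5–9 s: |Δx| = |3 − 9| = 6 m
9–11 s: |Δx| = |4 − 3| = 1 m
Total path = 22 m; average speed = 22/11 = 2 m/s.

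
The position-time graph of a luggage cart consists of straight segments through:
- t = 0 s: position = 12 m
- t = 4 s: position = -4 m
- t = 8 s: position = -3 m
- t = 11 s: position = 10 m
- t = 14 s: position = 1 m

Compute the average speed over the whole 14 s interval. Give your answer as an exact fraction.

Average speed = (total path length)/(elapsed time); on a piecewise-linear x-t graph the path length is Σ|Δx|.
0–4 s: |Δx| = |-4 − 12| = 16 m
4–8 s: |Δx| = |-3 − -4| = 1 m
8–11 s: |Δx| = |10 − -3| = 13 m
11–14 s: |Δx| = |1 − 10| = 9 m
Total path = 39 m; average speed = 39/14 = 39/14 m/s.

39/14 m/s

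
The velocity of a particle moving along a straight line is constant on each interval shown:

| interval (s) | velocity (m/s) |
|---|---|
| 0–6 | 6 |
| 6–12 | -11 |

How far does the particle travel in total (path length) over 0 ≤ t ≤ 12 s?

Distance (not displacement) is the total path length: add the absolute areas under v-t.
0–6 s: |6| × 6 = 36 m
6–12 s: |-11| × 6 = 66 m
Total distance = 102 m

102 m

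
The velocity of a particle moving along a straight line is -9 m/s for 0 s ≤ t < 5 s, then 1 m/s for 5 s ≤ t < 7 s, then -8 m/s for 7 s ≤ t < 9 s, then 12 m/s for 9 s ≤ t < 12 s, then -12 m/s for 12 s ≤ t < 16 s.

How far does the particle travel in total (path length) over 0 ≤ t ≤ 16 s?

147 m

Distance (not displacement) is the total path length: add the absolute areas under v-t.
0–5 s: |-9| × 5 = 45 m
5–7 s: |1| × 2 = 2 m
7–9 s: |-8| × 2 = 16 m
9–12 s: |12| × 3 = 36 m
12–16 s: |-12| × 4 = 48 m
Total distance = 147 m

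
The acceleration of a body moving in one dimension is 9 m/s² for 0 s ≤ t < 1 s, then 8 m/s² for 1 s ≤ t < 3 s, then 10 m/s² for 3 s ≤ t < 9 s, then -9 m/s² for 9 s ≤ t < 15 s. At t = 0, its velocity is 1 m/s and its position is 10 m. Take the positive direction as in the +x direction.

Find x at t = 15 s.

741.5 m

On each constant-a segment, Δv = aΔt and Δx = v₀Δt + ½aΔt²; chain segment to segment.
0–1 s: v starts 1 m/s; Δx = 1·1 + ½·9·1² = 5.5 m; v ends 10 m/s.
1–3 s: v starts 10 m/s; Δx = 10·2 + ½·8·2² = 36 m; v ends 26 m/s.
3–9 s: v starts 26 m/s; Δx = 26·6 + ½·10·6² = 336 m; v ends 86 m/s.
9–15 s: v starts 86 m/s; Δx = 86·6 + ½·-9·6² = 354 m; v ends 32 m/s.
x(15) = 10 + Σ Δx = 741.5 m.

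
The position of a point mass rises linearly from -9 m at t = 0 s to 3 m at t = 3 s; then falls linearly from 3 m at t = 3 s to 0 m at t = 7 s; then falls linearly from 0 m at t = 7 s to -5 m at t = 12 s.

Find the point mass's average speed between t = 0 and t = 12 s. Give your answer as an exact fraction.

Average speed = (total path length)/(elapsed time); on a piecewise-linear x-t graph the path length is Σ|Δx|.
0–3 s: |Δx| = |3 − -9| = 12 m
3–7 s: |Δx| = |0 − 3| = 3 m
7–12 s: |Δx| = |-5 − 0| = 5 m
Total path = 20 m; average speed = 20/12 = 5/3 m/s.

5/3 m/s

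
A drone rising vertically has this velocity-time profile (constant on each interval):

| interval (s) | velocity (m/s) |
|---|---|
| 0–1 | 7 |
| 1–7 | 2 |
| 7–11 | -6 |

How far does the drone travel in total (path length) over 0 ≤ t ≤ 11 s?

43 m

Total distance travelled is ∫|v| dt — sum the magnitudes of each area piece.
0–1 s: |7| × 1 = 7 m
1–7 s: |2| × 6 = 12 m
7–11 s: |-6| × 4 = 24 m
Total distance = 43 m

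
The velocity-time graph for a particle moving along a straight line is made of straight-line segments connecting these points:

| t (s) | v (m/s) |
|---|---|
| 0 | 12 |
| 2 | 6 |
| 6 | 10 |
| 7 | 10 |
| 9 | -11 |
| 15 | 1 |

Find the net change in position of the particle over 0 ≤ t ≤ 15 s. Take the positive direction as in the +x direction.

Displacement is the signed area under the v-t curve.
0–2 s: ½(12 + 6)(2) = 18 m
2–6 s: ½(6 + 10)(4) = 32 m
6–7 s: 10 × 1 = 10 m
7–9 s: ½(10 + -11)(2) = -1 m
9–15 s: ½(-11 + 1)(6) = -30 m
Net displacement = 29 m

29 m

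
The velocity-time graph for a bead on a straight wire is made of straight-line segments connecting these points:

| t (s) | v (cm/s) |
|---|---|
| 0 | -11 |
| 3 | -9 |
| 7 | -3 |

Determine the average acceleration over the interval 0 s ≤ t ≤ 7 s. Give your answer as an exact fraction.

Average acceleration = Δv/Δt = (-3 − -11)/(7 − 0) = 8/7 cm/s².

8/7 cm/s²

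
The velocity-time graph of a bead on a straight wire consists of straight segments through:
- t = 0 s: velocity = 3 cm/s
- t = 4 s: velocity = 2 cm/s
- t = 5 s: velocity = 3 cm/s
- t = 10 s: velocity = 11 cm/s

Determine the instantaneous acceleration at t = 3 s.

-0.25 cm/s²

Acceleration is the slope of the v-t graph on 0–4 s: (2 − 3)/(4 − 0) = -0.25 cm/s².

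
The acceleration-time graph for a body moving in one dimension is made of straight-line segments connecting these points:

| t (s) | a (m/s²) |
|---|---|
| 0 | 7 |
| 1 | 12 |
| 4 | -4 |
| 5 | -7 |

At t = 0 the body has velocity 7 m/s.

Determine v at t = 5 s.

Δv equals the area under the a-t graph; then v = v₀ + Δv.
0–1 s: ½(7 + 12)(1) = 9.5 m/s
1–4 s: ½(12 + -4)(3) = 12 m/s
4–5 s: ½(-4 + -7)(1) = -5.5 m/s
Δv = 16 m/s, so v(5) = 7 + (16) = 23 m/s.

23 m/s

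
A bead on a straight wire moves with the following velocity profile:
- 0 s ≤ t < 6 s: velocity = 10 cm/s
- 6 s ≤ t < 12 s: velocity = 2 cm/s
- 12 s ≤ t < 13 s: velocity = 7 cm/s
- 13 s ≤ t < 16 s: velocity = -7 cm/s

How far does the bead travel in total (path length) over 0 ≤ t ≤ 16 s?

100 cm

Distance (not displacement) is the total path length: add the absolute areas under v-t.
0–6 s: |10| × 6 = 60 cm
6–12 s: |2| × 6 = 12 cm
12–13 s: |7| × 1 = 7 cm
13–16 s: |-7| × 3 = 21 cm
Total distance = 100 cm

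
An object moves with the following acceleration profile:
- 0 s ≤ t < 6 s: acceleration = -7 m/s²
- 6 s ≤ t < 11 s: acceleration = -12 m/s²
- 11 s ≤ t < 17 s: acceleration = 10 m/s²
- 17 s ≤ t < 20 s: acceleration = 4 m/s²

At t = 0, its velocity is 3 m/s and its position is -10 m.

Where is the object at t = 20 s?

-976 m

On each constant-a segment, Δv = aΔt and Δx = v₀Δt + ½aΔt²; chain segment to segment.
0–6 s: v starts 3 m/s; Δx = 3·6 + ½·-7·6² = -108 m; v ends -39 m/s.
6–11 s: v starts -39 m/s; Δx = -39·5 + ½·-12·5² = -345 m; v ends -99 m/s.
11–17 s: v starts -99 m/s; Δx = -99·6 + ½·10·6² = -414 m; v ends -39 m/s.
17–20 s: v starts -39 m/s; Δx = -39·3 + ½·4·3² = -99 m; v ends -27 m/s.
x(20) = -10 + Σ Δx = -976 m.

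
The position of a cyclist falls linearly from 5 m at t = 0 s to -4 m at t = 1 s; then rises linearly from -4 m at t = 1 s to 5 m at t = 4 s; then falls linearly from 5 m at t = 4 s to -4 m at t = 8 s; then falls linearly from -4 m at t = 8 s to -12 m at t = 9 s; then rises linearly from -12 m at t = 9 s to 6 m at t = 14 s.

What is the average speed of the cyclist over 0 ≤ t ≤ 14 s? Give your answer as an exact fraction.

53/14 m/s

Average speed = (total path length)/(elapsed time); on a piecewise-linear x-t graph the path length is Σ|Δx|.
0–1 s: |Δx| = |-4 − 5| = 9 m
1–4 s: |Δx| = |5 − -4| = 9 m
4–8 s: |Δx| = |-4 − 5| = 9 m
8–9 s: |Δx| = |-12 − -4| = 8 m
9–14 s: |Δx| = |6 − -12| = 18 m
Total path = 53 m; average speed = 53/14 = 53/14 m/s.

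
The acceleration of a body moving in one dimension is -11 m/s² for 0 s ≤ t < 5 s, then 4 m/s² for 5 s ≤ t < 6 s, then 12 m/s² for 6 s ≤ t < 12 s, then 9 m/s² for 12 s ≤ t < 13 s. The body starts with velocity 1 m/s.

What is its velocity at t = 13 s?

Δv equals the area under the a-t graph; then v = v₀ + Δv.
0–5 s: -11 × 5 = -55 m/s
5–6 s: 4 × 1 = 4 m/s
6–12 s: 12 × 6 = 72 m/s
12–13 s: 9 × 1 = 9 m/s
Δv = 30 m/s, so v(13) = 1 + (30) = 31 m/s.

31 m/s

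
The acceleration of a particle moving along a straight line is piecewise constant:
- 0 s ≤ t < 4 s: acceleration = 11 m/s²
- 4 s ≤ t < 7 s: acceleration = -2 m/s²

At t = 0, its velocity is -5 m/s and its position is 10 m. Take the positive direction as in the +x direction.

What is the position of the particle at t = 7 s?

On each constant-a segment, Δv = aΔt and Δx = v₀Δt + ½aΔt²; chain segment to segment.
0–4 s: v starts -5 m/s; Δx = -5·4 + ½·11·4² = 68 m; v ends 39 m/s.
4–7 s: v starts 39 m/s; Δx = 39·3 + ½·-2·3² = 108 m; v ends 33 m/s.
x(7) = 10 + Σ Δx = 186 m.

186 m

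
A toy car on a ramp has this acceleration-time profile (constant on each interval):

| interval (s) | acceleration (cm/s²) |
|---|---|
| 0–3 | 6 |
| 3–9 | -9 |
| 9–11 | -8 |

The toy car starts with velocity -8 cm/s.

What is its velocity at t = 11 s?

-60 cm/s

Δv equals the area under the a-t graph; then v = v₀ + Δv.
0–3 s: 6 × 3 = 18 cm/s
3–9 s: -9 × 6 = -54 cm/s
9–11 s: -8 × 2 = -16 cm/s
Δv = -52 cm/s, so v(11) = -8 + (-52) = -60 cm/s.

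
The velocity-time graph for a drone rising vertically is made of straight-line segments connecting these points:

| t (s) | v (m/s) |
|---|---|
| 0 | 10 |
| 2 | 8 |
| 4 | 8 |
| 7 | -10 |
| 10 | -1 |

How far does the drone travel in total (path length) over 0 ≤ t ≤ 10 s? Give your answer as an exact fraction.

385/6 m

Total distance travelled is ∫|v| dt — sum the magnitudes of each area piece.
0–2 s: |½(10 + 8)(2)| = 18 m
2–4 s: |8| × 2 = 16 m
4–7 s: v = 0 at t = 16/3 s; triangle areas 16/3 + 25/3 = 41/3 m
7–10 s: |½(-10 + -1)(3)| = 16.5 m
Total distance = 385/6 m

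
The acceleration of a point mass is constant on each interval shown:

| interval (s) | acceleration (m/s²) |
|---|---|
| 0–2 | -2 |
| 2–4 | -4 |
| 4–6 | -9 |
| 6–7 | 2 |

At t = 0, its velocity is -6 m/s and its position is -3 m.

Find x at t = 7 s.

-136 m

On each constant-a segment, Δv = aΔt and Δx = v₀Δt + ½aΔt²; chain segment to segment.
0–2 s: v starts -6 m/s; Δx = -6·2 + ½·-2·2² = -16 m; v ends -10 m/s.
2–4 s: v starts -10 m/s; Δx = -10·2 + ½·-4·2² = -28 m; v ends -18 m/s.
4–6 s: v starts -18 m/s; Δx = -18·2 + ½·-9·2² = -54 m; v ends -36 m/s.
6–7 s: v starts -36 m/s; Δx = -36·1 + ½·2·1² = -35 m; v ends -34 m/s.
x(7) = -3 + Σ Δx = -136 m.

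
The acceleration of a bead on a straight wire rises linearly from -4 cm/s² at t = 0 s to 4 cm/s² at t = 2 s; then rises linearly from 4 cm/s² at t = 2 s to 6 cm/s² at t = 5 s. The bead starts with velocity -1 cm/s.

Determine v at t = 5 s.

14 cm/s

Δv equals the area under the a-t graph; then v = v₀ + Δv.
0–2 s: ½(-4 + 4)(2) = 0 cm/s
2–5 s: ½(4 + 6)(3) = 15 cm/s
Δv = 15 cm/s, so v(5) = -1 + (15) = 14 cm/s.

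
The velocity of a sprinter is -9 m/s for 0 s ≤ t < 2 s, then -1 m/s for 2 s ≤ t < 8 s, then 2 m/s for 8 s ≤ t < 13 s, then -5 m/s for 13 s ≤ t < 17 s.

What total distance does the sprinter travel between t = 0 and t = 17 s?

Distance (not displacement) is the total path length: add the absolute areas under v-t.
0–2 s: |-9| × 2 = 18 m
2–8 s: |-1| × 6 = 6 m
8–13 s: |2| × 5 = 10 m
13–17 s: |-5| × 4 = 20 m
Total distance = 54 m

54 m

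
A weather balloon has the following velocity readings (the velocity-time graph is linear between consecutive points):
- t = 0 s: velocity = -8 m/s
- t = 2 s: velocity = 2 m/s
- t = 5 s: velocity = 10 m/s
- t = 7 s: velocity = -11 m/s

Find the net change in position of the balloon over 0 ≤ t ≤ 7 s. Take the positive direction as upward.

Net displacement equals the area under the velocity-time graph (areas below the axis count negative).
0–2 s: ½(-8 + 2)(2) = -6 m
2–5 s: ½(2 + 10)(3) = 18 m
5–7 s: ½(10 + -11)(2) = -1 m
Net displacement = 11 m

11 m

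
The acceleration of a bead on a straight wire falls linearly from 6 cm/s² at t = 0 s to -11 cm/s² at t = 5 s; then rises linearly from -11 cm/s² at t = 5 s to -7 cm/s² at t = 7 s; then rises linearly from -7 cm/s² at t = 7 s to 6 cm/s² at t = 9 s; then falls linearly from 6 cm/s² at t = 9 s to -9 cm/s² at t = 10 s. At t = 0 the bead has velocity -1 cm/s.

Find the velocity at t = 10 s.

Δv equals the area under the a-t graph; then v = v₀ + Δv.
0–5 s: ½(6 + -11)(5) = -12.5 cm/s
5–7 s: ½(-11 + -7)(2) = -18 cm/s
7–9 s: ½(-7 + 6)(2) = -1 cm/s
9–10 s: ½(6 + -9)(1) = -1.5 cm/s
Δv = -33 cm/s, so v(10) = -1 + (-33) = -34 cm/s.

-34 cm/s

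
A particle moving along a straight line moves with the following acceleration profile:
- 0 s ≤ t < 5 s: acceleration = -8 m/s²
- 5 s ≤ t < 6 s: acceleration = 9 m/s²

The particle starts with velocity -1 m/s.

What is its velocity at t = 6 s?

-32 m/s

Δv equals the area under the a-t graph; then v = v₀ + Δv.
0–5 s: -8 × 5 = -40 m/s
5–6 s: 9 × 1 = 9 m/s
Δv = -31 m/s, so v(6) = -1 + (-31) = -32 m/s.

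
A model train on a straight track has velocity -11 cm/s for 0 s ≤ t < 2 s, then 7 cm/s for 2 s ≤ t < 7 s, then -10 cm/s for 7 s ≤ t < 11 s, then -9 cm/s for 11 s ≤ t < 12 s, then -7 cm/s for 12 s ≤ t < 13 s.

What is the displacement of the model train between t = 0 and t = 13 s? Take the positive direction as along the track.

Net displacement equals the area under the velocity-time graph (areas below the axis count negative).
0–2 s: -11 × 2 = -22 cm
2–7 s: 7 × 5 = 35 cm
7–11 s: -10 × 4 = -40 cm
11–12 s: -9 × 1 = -9 cm
12–13 s: -7 × 1 = -7 cm
Net displacement = -43 cm

-43 cm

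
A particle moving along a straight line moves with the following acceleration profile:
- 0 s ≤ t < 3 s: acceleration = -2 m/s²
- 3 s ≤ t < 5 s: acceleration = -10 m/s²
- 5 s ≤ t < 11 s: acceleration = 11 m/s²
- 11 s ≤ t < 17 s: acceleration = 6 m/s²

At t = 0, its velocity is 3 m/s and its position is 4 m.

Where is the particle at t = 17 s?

On each constant-a segment, Δv = aΔt and Δx = v₀Δt + ½aΔt²; chain segment to segment.
0–3 s: v starts 3 m/s; Δx = 3·3 + ½·-2·3² = 0 m; v ends -3 m/s.
3–5 s: v starts -3 m/s; Δx = -3·2 + ½·-10·2² = -26 m; v ends -23 m/s.
5–11 s: v starts -23 m/s; Δx = -23·6 + ½·11·6² = 60 m; v ends 43 m/s.
11–17 s: v starts 43 m/s; Δx = 43·6 + ½·6·6² = 366 m; v ends 79 m/s.
x(17) = 4 + Σ Δx = 404 m.

404 m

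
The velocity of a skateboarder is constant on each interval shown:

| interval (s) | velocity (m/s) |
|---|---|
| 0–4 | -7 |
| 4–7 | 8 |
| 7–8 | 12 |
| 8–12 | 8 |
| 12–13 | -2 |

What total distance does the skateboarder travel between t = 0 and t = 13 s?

Distance (not displacement) is the total path length: add the absolute areas under v-t.
0–4 s: |-7| × 4 = 28 m
4–7 s: |8| × 3 = 24 m
7–8 s: |12| × 1 = 12 m
8–12 s: |8| × 4 = 32 m
12–13 s: |-2| × 1 = 2 m
Total distance = 98 m

98 m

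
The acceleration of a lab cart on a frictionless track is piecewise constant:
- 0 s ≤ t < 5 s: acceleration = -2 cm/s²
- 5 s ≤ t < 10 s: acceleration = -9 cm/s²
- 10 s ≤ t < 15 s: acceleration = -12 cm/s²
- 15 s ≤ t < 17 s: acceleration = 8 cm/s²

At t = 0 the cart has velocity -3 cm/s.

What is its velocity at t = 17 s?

Δv equals the area under the a-t graph; then v = v₀ + Δv.
0–5 s: -2 × 5 = -10 cm/s
5–10 s: -9 × 5 = -45 cm/s
10–15 s: -12 × 5 = -60 cm/s
15–17 s: 8 × 2 = 16 cm/s
Δv = -99 cm/s, so v(17) = -3 + (-99) = -102 cm/s.

-102 cm/s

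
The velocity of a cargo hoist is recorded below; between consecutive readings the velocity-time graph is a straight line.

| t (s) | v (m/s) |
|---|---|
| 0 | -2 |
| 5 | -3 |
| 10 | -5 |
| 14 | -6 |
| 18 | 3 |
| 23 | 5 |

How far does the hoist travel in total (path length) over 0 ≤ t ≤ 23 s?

Distance (not displacement) is the total path length: add the absolute areas under v-t.
0–5 s: |½(-2 + -3)(5)| = 12.5 m
5–10 s: |½(-3 + -5)(5)| = 20 m
10–14 s: |½(-5 + -6)(4)| = 22 m
14–18 s: v = 0 at t = 50/3 s; triangle areas 8 + 2 = 10 m
18–23 s: |½(3 + 5)(5)| = 20 m
Total distance = 84.5 m

84.5 m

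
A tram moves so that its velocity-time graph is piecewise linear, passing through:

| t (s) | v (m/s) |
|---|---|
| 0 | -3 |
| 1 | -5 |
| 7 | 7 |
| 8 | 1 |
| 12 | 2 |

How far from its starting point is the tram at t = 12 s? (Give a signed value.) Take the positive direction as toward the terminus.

12 m

Net displacement equals the area under the velocity-time graph (areas below the axis count negative).
0–1 s: ½(-3 + -5)(1) = -4 m
1–7 s: ½(-5 + 7)(6) = 6 m
7–8 s: ½(7 + 1)(1) = 4 m
8–12 s: ½(1 + 2)(4) = 6 m
Net displacement = 12 m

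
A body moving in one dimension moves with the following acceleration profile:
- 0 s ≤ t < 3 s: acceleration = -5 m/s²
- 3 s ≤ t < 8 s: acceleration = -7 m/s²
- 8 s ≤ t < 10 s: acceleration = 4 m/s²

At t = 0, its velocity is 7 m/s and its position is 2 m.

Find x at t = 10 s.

On each constant-a segment, Δv = aΔt and Δx = v₀Δt + ½aΔt²; chain segment to segment.
0–3 s: v starts 7 m/s; Δx = 7·3 + ½·-5·3² = -1.5 m; v ends -8 m/s.
3–8 s: v starts -8 m/s; Δx = -8·5 + ½·-7·5² = -127.5 m; v ends -43 m/s.
8–10 s: v starts -43 m/s; Δx = -43·2 + ½·4·2² = -78 m; v ends -35 m/s.
x(10) = 2 + Σ Δx = -205 m.

-205 m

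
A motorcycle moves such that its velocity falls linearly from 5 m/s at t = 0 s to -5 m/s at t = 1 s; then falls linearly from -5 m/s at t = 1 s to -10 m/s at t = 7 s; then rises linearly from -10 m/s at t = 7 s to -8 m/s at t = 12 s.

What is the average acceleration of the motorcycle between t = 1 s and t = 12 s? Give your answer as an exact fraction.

-3/11 m/s²

Average acceleration = Δv/Δt = (-8 − -5)/(12 − 1) = -3/11 m/s².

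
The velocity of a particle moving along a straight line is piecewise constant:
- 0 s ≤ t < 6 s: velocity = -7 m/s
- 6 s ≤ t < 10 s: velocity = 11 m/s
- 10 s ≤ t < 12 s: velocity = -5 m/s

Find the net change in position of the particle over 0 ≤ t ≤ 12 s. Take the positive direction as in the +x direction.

-8 m

Net displacement equals the area under the velocity-time graph (areas below the axis count negative).
0–6 s: -7 × 6 = -42 m
6–10 s: 11 × 4 = 44 m
10–12 s: -5 × 2 = -10 m
Net displacement = -8 m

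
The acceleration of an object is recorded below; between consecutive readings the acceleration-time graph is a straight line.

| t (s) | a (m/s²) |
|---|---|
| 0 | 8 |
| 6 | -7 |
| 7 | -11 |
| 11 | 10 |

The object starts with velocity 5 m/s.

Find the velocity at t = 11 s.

Δv equals the area under the a-t graph; then v = v₀ + Δv.
0–6 s: ½(8 + -7)(6) = 3 m/s
6–7 s: ½(-7 + -11)(1) = -9 m/s
7–11 s: ½(-11 + 10)(4) = -2 m/s
Δv = -8 m/s, so v(11) = 5 + (-8) = -3 m/s.

-3 m/s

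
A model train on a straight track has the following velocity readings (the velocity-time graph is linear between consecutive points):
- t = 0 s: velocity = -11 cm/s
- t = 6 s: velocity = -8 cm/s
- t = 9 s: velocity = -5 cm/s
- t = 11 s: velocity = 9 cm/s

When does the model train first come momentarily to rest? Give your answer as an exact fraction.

v changes sign on 9–11 s (from -5 to 9); the graph is linear there, so v = 0 at t = 9 + (5)·(11 − 9)/(9 − -5) = 68/7 s.

t = 68/7 s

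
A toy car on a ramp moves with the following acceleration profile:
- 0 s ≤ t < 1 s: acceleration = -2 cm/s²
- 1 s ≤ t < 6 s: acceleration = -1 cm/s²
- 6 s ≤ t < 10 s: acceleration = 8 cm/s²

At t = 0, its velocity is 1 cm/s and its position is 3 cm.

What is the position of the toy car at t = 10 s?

On each constant-a segment, Δv = aΔt and Δx = v₀Δt + ½aΔt²; chain segment to segment.
0–1 s: v starts 1 cm/s; Δx = 1·1 + ½·-2·1² = 0 cm; v ends -1 cm/s.
1–6 s: v starts -1 cm/s; Δx = -1·5 + ½·-1·5² = -17.5 cm; v ends -6 cm/s.
6–10 s: v starts -6 cm/s; Δx = -6·4 + ½·8·4² = 40 cm; v ends 26 cm/s.
x(10) = 3 + Σ Δx = 25.5 cm.

25.5 cm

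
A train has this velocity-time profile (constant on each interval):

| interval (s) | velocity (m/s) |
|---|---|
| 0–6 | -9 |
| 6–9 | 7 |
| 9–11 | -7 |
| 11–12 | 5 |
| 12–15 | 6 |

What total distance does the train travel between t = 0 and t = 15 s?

Distance (not displacement) is the total path length: add the absolute areas under v-t.
0–6 s: |-9| × 6 = 54 m
6–9 s: |7| × 3 = 21 m
9–11 s: |-7| × 2 = 14 m
11–12 s: |5| × 1 = 5 m
12–15 s: |6| × 3 = 18 m
Total distance = 112 m

112 m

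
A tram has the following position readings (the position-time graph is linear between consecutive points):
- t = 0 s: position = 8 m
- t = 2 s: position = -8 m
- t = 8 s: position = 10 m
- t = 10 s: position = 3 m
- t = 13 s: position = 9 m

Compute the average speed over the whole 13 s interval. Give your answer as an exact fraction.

Average speed = (total path length)/(elapsed time); on a piecewise-linear x-t graph the path length is Σ|Δx|.
0–2 s: |Δx| = |-8 − 8| = 16 m
2–8 s: |Δx| = |10 − -8| = 18 m
8–10 s: |Δx| = |3 − 10| = 7 m
10–13 s: |Δx| = |9 − 3| = 6 m
Total path = 47 m; average speed = 47/13 = 47/13 m/s.

47/13 m/s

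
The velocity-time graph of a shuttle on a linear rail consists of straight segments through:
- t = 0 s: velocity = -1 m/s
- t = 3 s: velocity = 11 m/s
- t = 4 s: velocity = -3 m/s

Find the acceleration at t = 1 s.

Acceleration is the slope of the v-t graph on 0–3 s: (11 − -1)/(3 − 0) = 4 m/s².

4 m/s²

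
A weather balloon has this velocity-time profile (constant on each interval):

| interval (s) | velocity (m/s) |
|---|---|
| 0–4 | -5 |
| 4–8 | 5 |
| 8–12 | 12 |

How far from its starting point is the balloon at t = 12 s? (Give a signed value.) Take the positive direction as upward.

48 m

Net displacement equals the area under the velocity-time graph (areas below the axis count negative).
0–4 s: -5 × 4 = -20 m
4–8 s: 5 × 4 = 20 m
8–12 s: 12 × 4 = 48 m
Net displacement = 48 m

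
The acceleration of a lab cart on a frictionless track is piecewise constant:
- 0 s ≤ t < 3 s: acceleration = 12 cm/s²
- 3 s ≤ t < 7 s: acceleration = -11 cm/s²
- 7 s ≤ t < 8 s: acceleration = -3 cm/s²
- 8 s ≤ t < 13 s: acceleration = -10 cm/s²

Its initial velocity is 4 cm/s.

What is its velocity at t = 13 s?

Δv equals the area under the a-t graph; then v = v₀ + Δv.
0–3 s: 12 × 3 = 36 cm/s
3–7 s: -11 × 4 = -44 cm/s
7–8 s: -3 × 1 = -3 cm/s
8–13 s: -10 × 5 = -50 cm/s
Δv = -61 cm/s, so v(13) = 4 + (-61) = -57 cm/s.

-57 cm/s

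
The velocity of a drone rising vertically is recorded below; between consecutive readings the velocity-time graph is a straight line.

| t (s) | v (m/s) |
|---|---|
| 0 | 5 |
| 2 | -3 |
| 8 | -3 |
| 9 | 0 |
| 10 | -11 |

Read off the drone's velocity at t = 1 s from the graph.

On 0–2 s the graph is linear from 5 to -3 m/s: v(1) = 5 + (-3 − 5)·(1 − 0)/(2 − 0) = 1 m/s.

1 m/s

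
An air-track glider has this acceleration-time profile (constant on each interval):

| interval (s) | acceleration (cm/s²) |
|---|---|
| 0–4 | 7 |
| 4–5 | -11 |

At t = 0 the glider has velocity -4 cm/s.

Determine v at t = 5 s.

Δv equals the area under the a-t graph; then v = v₀ + Δv.
0–4 s: 7 × 4 = 28 cm/s
4–5 s: -11 × 1 = -11 cm/s
Δv = 17 cm/s, so v(5) = -4 + (17) = 13 cm/s.

13 cm/s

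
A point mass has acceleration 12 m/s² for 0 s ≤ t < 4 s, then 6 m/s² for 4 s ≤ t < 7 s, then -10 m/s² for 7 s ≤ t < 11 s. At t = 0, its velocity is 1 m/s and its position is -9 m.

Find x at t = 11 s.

453 m

On each constant-a segment, Δv = aΔt and Δx = v₀Δt + ½aΔt²; chain segment to segment.
0–4 s: v starts 1 m/s; Δx = 1·4 + ½·12·4² = 100 m; v ends 49 m/s.
4–7 s: v starts 49 m/s; Δx = 49·3 + ½·6·3² = 174 m; v ends 67 m/s.
7–11 s: v starts 67 m/s; Δx = 67·4 + ½·-10·4² = 188 m; v ends 27 m/s.
x(11) = -9 + Σ Δx = 453 m.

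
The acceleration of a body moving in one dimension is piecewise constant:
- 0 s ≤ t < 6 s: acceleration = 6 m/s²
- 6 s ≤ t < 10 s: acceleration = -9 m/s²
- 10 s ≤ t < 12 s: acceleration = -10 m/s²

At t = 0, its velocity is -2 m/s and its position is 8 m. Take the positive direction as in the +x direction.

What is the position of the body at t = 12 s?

144 m

On each constant-a segment, Δv = aΔt and Δx = v₀Δt + ½aΔt²; chain segment to segment.
0–6 s: v starts -2 m/s; Δx = -2·6 + ½·6·6² = 96 m; v ends 34 m/s.
6–10 s: v starts 34 m/s; Δx = 34·4 + ½·-9·4² = 64 m; v ends -2 m/s.
10–12 s: v starts -2 m/s; Δx = -2·2 + ½·-10·2² = -24 m; v ends -22 m/s.
x(12) = 8 + Σ Δx = 144 m.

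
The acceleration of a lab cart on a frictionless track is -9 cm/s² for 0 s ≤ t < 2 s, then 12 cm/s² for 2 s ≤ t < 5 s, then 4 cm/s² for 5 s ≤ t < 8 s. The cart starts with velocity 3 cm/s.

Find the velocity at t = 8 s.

33 cm/s

Δv equals the area under the a-t graph; then v = v₀ + Δv.
0–2 s: -9 × 2 = -18 cm/s
2–5 s: 12 × 3 = 36 cm/s
5–8 s: 4 × 3 = 12 cm/s
Δv = 30 cm/s, so v(8) = 3 + (30) = 33 cm/s.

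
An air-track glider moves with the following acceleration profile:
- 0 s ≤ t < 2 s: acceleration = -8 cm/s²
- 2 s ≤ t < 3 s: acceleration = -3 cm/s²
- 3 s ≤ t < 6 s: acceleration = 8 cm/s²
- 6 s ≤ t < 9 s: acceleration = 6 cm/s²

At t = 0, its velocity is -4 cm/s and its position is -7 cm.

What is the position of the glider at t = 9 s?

-55.5 cm

On each constant-a segment, Δv = aΔt and Δx = v₀Δt + ½aΔt²; chain segment to segment.
0–2 s: v starts -4 cm/s; Δx = -4·2 + ½·-8·2² = -24 cm; v ends -20 cm/s.
2–3 s: v starts -20 cm/s; Δx = -20·1 + ½·-3·1² = -21.5 cm; v ends -23 cm/s.
3–6 s: v starts -23 cm/s; Δx = -23·3 + ½·8·3² = -33 cm; v ends 1 cm/s.
6–9 s: v starts 1 cm/s; Δx = 1·3 + ½·6·3² = 30 cm; v ends 19 cm/s.
x(9) = -7 + Σ Δx = -55.5 cm.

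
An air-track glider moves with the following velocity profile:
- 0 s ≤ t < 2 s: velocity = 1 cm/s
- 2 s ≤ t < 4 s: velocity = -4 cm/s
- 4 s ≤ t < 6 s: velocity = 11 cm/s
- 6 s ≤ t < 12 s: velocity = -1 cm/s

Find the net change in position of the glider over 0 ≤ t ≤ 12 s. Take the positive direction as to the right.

Net displacement equals the area under the velocity-time graph (areas below the axis count negative).
0–2 s: 1 × 2 = 2 cm
2–4 s: -4 × 2 = -8 cm
4–6 s: 11 × 2 = 22 cm
6–12 s: -1 × 6 = -6 cm
Net displacement = 10 cm

10 cm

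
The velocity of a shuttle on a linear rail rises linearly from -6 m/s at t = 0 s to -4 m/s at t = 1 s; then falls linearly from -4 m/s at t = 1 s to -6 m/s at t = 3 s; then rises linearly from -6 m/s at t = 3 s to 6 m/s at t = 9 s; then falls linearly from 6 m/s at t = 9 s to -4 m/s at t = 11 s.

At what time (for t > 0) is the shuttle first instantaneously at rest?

t = 6 s

v changes sign on 3–9 s (from -6 to 6); the graph is linear there, so v = 0 at t = 3 + (6)·(9 − 3)/(6 − -6) = 6 s.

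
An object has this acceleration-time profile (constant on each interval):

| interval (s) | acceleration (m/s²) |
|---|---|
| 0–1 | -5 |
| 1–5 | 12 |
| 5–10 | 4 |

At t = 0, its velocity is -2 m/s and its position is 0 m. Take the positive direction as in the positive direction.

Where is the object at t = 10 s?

On each constant-a segment, Δv = aΔt and Δx = v₀Δt + ½aΔt²; chain segment to segment.
0–1 s: v starts -2 m/s; Δx = -2·1 + ½·-5·1² = -4.5 m; v ends -7 m/s.
1–5 s: v starts -7 m/s; Δx = -7·4 + ½·12·4² = 68 m; v ends 41 m/s.
5–10 s: v starts 41 m/s; Δx = 41·5 + ½·4·5² = 255 m; v ends 61 m/s.
x(10) = 0 + Σ Δx = 318.5 m.

318.5 m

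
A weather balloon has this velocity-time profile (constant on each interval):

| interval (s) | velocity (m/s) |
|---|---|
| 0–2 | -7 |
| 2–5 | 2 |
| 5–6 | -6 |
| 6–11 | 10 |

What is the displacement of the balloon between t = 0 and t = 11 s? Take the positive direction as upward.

Net displacement equals the area under the velocity-time graph (areas below the axis count negative).
0–2 s: -7 × 2 = -14 m
2–5 s: 2 × 3 = 6 m
5–6 s: -6 × 1 = -6 m
6–11 s: 10 × 5 = 50 m
Net displacement = 36 m

36 m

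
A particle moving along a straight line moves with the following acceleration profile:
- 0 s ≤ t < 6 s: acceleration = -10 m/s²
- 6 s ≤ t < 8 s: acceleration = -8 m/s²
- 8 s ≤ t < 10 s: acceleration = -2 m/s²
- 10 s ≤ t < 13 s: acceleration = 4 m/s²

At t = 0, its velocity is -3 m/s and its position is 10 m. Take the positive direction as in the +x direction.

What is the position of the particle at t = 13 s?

-723 m

On each constant-a segment, Δv = aΔt and Δx = v₀Δt + ½aΔt²; chain segment to segment.
0–6 s: v starts -3 m/s; Δx = -3·6 + ½·-10·6² = -198 m; v ends -63 m/s.
6–8 s: v starts -63 m/s; Δx = -63·2 + ½·-8·2² = -142 m; v ends -79 m/s.
8–10 s: v starts -79 m/s; Δx = -79·2 + ½·-2·2² = -162 m; v ends -83 m/s.
10–13 s: v starts -83 m/s; Δx = -83·3 + ½·4·3² = -231 m; v ends -71 m/s.
x(13) = 10 + Σ Δx = -723 m.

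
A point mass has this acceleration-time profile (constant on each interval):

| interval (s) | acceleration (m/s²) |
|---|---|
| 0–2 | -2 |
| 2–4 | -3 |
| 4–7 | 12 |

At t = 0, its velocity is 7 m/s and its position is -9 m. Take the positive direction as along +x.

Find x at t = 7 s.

On each constant-a segment, Δv = aΔt and Δx = v₀Δt + ½aΔt²; chain segment to segment.
0–2 s: v starts 7 m/s; Δx = 7·2 + ½·-2·2² = 10 m; v ends 3 m/s.
2–4 s: v starts 3 m/s; Δx = 3·2 + ½·-3·2² = 0 m; v ends -3 m/s.
4–7 s: v starts -3 m/s; Δx = -3·3 + ½·12·3² = 45 m; v ends 33 m/s.
x(7) = -9 + Σ Δx = 46 m.

46 m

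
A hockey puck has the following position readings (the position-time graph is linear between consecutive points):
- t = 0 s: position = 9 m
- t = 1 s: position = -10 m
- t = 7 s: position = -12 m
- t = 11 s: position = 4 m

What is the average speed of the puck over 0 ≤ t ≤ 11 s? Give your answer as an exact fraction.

37/11 m/s

Average speed = (total path length)/(elapsed time); on a piecewise-linear x-t graph the path length is Σ|Δx|.
0–1 s: |Δx| = |-10 − 9| = 19 m
1–7 s: |Δx| = |-12 − -10| = 2 m
7–11 s: |Δx| = |4 − -12| = 16 m
Total path = 37 m; average speed = 37/11 = 37/11 m/s.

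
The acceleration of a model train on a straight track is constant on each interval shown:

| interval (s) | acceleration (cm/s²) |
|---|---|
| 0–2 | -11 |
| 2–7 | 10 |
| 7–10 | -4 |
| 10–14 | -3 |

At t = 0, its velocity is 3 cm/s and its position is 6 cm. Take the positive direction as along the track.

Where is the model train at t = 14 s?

On each constant-a segment, Δv = aΔt and Δx = v₀Δt + ½aΔt²; chain segment to segment.
0–2 s: v starts 3 cm/s; Δx = 3·2 + ½·-11·2² = -16 cm; v ends -19 cm/s.
2–7 s: v starts -19 cm/s; Δx = -19·5 + ½·10·5² = 30 cm; v ends 31 cm/s.
7–10 s: v starts 31 cm/s; Δx = 31·3 + ½·-4·3² = 75 cm; v ends 19 cm/s.
10–14 s: v starts 19 cm/s; Δx = 19·4 + ½·-3·4² = 52 cm; v ends 7 cm/s.
x(14) = 6 + Σ Δx = 147 cm.

147 cm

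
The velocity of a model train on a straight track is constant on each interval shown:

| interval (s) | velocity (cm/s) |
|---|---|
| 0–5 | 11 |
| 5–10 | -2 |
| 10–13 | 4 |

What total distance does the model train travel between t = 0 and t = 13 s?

77 cm

Distance (not displacement) is the total path length: add the absolute areas under v-t.
0–5 s: |11| × 5 = 55 cm
5–10 s: |-2| × 5 = 10 cm
10–13 s: |4| × 3 = 12 cm
Total distance = 77 cm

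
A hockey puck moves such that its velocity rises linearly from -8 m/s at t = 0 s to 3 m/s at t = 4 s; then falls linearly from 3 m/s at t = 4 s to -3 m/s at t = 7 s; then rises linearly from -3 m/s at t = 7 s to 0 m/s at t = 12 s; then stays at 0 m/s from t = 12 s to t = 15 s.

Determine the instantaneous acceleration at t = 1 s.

Acceleration is the slope of the v-t graph on 0–4 s: (3 − -8)/(4 − 0) = 2.75 m/s².

2.75 m/s²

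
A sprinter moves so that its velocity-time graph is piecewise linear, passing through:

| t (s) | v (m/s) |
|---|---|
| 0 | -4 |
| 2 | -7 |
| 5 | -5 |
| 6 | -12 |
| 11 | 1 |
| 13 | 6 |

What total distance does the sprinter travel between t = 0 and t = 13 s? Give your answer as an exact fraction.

Distance (not displacement) is the total path length: add the absolute areas under v-t.
0–2 s: |½(-4 + -7)(2)| = 11 m
2–5 s: |½(-7 + -5)(3)| = 18 m
5–6 s: |½(-5 + -12)(1)| = 8.5 m
6–11 s: v = 0 at t = 138/13 s; triangle areas 360/13 + 5/26 = 725/26 m
11–13 s: |½(1 + 6)(2)| = 7 m
Total distance = 941/13 m

941/13 m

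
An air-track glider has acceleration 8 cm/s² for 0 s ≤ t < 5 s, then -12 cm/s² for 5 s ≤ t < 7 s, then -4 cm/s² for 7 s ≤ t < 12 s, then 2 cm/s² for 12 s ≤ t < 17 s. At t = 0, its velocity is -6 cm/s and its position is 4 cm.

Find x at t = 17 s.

93 cm

On each constant-a segment, Δv = aΔt and Δx = v₀Δt + ½aΔt²; chain segment to segment.
0–5 s: v starts -6 cm/s; Δx = -6·5 + ½·8·5² = 70 cm; v ends 34 cm/s.
5–7 s: v starts 34 cm/s; Δx = 34·2 + ½·-12·2² = 44 cm; v ends 10 cm/s.
7–12 s: v starts 10 cm/s; Δx = 10·5 + ½·-4·5² = 0 cm; v ends -10 cm/s.
12–17 s: v starts -10 cm/s; Δx = -10·5 + ½·2·5² = -25 cm; v ends 0 cm/s.
x(17) = 4 + Σ Δx = 93 cm.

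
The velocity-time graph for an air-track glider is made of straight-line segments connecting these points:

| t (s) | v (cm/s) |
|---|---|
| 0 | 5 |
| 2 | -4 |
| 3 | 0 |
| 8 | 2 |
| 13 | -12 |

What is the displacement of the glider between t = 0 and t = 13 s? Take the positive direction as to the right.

-21 cm

Net displacement equals the area under the velocity-time graph (areas below the axis count negative).
0–2 s: ½(5 + -4)(2) = 1 cm
2–3 s: ½(-4 + 0)(1) = -2 cm
3–8 s: ½(0 + 2)(5) = 5 cm
8–13 s: ½(2 + -12)(5) = -25 cm
Net displacement = -21 cm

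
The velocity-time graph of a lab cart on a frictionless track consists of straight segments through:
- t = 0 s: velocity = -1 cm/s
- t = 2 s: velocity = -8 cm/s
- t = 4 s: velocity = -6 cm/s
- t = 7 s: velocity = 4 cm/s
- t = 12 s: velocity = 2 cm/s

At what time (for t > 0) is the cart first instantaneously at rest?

v changes sign on 4–7 s (from -6 to 4); the graph is linear there, so v = 0 at t = 4 + (6)·(7 − 4)/(4 − -6) = 5.8 s.

t = 5.8 s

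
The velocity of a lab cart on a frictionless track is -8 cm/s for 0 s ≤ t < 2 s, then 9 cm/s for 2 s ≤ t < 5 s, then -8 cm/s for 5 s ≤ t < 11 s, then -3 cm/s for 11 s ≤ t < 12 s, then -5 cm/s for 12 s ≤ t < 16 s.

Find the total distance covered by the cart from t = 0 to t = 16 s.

Total distance travelled is ∫|v| dt — sum the magnitudes of each area piece.
0–2 s: |-8| × 2 = 16 cm
2–5 s: |9| × 3 = 27 cm
5–11 s: |-8| × 6 = 48 cm
11–12 s: |-3| × 1 = 3 cm
12–16 s: |-5| × 4 = 20 cm
Total distance = 114 cm

114 cm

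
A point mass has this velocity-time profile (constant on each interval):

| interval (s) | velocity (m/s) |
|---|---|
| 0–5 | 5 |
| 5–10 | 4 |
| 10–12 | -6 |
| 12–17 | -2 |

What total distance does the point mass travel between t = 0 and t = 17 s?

Distance (not displacement) is the total path length: add the absolute areas under v-t.
0–5 s: |5| × 5 = 25 m
5–10 s: |4| × 5 = 20 m
10–12 s: |-6| × 2 = 12 m
12–17 s: |-2| × 5 = 10 m
Total distance = 67 m

67 m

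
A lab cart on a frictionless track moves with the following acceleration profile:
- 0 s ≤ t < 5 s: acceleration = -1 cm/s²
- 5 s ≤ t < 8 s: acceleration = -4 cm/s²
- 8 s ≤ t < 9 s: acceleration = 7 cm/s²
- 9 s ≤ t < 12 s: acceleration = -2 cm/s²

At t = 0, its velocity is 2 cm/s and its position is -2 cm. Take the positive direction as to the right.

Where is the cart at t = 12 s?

On each constant-a segment, Δv = aΔt and Δx = v₀Δt + ½aΔt²; chain segment to segment.
0–5 s: v starts 2 cm/s; Δx = 2·5 + ½·-1·5² = -2.5 cm; v ends -3 cm/s.
5–8 s: v starts -3 cm/s; Δx = -3·3 + ½·-4·3² = -27 cm; v ends -15 cm/s.
8–9 s: v starts -15 cm/s; Δx = -15·1 + ½·7·1² = -11.5 cm; v ends -8 cm/s.
9–12 s: v starts -8 cm/s; Δx = -8·3 + ½·-2·3² = -33 cm; v ends -14 cm/s.
x(12) = -2 + Σ Δx = -76 cm.

-76 cm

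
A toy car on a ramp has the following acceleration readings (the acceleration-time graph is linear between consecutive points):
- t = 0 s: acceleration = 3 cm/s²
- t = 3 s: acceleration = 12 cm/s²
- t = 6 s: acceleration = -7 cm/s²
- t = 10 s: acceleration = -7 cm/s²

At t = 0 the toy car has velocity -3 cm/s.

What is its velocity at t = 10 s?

-1 cm/s

Δv equals the area under the a-t graph; then v = v₀ + Δv.
0–3 s: ½(3 + 12)(3) = 22.5 cm/s
3–6 s: ½(12 + -7)(3) = 7.5 cm/s
6–10 s: -7 × 4 = -28 cm/s
Δv = 2 cm/s, so v(10) = -3 + (2) = -1 cm/s.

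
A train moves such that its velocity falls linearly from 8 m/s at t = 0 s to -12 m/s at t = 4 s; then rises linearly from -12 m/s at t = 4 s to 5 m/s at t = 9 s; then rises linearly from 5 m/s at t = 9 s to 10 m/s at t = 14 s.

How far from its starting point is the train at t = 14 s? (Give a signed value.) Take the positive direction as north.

Net displacement equals the area under the velocity-time graph (areas below the axis count negative).
0–4 s: ½(8 + -12)(4) = -8 m
4–9 s: ½(-12 + 5)(5) = -17.5 m
9–14 s: ½(5 + 10)(5) = 37.5 m
Net displacement = 12 m

12 m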